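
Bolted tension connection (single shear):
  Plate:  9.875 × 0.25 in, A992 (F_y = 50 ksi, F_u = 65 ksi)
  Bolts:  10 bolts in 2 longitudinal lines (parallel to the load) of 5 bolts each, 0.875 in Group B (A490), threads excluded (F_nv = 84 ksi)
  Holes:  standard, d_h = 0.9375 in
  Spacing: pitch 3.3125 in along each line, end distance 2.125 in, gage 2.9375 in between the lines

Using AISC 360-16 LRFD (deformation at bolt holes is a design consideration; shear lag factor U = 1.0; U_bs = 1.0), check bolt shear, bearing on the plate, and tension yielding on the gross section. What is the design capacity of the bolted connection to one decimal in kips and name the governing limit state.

Bolt shear: A_b = π(0.875)²/4 = 0.60132 in². φR_n = 0.75 × 84 × 0.60132 × 10 × 1 = 378.8 kips.
Bearing (0.25 in plate, F_u = 65 ksi): end bolts L_c = 2.125 − 0.9375/2 = 1.65625, R_n = min(1.2×1.65625×0.25×65, 2.4×0.875×0.25×65) = 32.297 kips/bolt; interior L_c = 3.3125 − 0.9375 = 2.375, R_n = 34.125 kips/bolt. φR_n = 0.75 × (2×32.297 + 8×34.125) = 253.2 kips.
Tension yield (gross): A_g = 9.875×0.25 = 2.4688 in². φR_n = 0.90 × 50 × 2.4688 = 111.1 kips.
Governing: min(378.8, 253.2, 111.1) = 111.1 kips → gross-section yield.

111.1 kips (gross-section yield governs)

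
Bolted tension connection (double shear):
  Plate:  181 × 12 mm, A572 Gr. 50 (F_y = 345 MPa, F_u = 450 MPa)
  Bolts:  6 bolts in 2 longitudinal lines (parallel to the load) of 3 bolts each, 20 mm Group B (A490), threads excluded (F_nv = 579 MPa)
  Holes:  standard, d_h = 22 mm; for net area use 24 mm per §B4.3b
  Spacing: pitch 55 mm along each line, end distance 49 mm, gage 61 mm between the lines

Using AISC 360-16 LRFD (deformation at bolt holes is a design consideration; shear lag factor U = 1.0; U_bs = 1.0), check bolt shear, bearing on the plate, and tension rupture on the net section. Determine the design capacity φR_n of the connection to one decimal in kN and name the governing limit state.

Bolt shear: A_b = π(20)²/4 = 314.16 mm². φR_n = 0.75 × 579 × 314.16 × 6 × 2 = 1637.1 kN.
Bearing (12 mm plate, F_u = 450 MPa): end bolts L_c = 49 − 22/2 = 38, R_n = min(1.2×38×12×450, 2.4×20×12×450) = 246.24 kN/bolt; interior L_c = 55 − 22 = 33, R_n = 213.84 kN/bolt. φR_n = 0.75 × (2×246.24 + 4×213.84) = 1010.9 kN.
Tension rupture (net): A_n = (181 − 2×24)×12 = 1596 mm² (U = 1.0, A_e = A_n). φR_n = 0.75 × 450 × 1596 = 538.7 kN.
Governing: min(1637.1, 1010.9, 538.7) = 538.7 kN → net-section rupture.

538.7 kN (net-section rupture governs)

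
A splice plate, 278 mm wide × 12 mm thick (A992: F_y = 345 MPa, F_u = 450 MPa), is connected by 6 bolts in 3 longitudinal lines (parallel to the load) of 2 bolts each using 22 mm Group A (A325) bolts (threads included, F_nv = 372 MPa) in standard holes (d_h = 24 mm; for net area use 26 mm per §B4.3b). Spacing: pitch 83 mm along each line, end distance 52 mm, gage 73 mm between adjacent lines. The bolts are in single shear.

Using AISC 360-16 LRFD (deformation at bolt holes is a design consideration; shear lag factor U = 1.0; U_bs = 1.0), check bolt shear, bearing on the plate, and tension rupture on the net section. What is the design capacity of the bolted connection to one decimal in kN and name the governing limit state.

Bolt shear: A_b = π(22)²/4 = 380.13 mm². φR_n = 0.75 × 372 × 380.13 × 6 × 1 = 636.3 kN.
Bearing (12 mm plate, F_u = 450 MPa): end bolts L_c = 52 − 24/2 = 40, R_n = min(1.2×40×12×450, 2.4×22×12×450) = 259.2 kN/bolt; interior L_c = 83 − 24 = 59, R_n = 285.12 kN/bolt. φR_n = 0.75 × (3×259.2 + 3×285.12) = 1224.7 kN.
Tension rupture (net): A_n = (278 − 3×26)×12 = 2400 mm² (U = 1.0, A_e = A_n). φR_n = 0.75 × 450 × 2400 = 810.0 kN.
Governing: min(636.3, 1224.7, 810.0) = 636.3 kN → bolt shear.

636.3 kN (bolt shear governs)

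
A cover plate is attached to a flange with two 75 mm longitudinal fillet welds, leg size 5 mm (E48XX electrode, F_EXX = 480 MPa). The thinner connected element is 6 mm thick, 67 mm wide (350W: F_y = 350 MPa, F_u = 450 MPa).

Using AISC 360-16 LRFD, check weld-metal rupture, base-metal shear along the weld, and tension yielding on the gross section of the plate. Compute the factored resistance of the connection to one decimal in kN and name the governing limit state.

Weld metal: throat = 0.707×5 = 3.535 mm, L = 2×75 = 150 mm. φR_n = 0.75 × 0.6 × 480 × 3.535 × 150 = 114.5 kN.
Base metal shear (6 mm plate): yield φR_n = 1.0×0.6×350×6×150 = 189.0 kN; rupture φR_n = 0.75×0.6×450×6×150 = 182.3 kN; take 182.3 kN (rupture).
Tension yield (gross): A_g = 67×6 = 402 mm². φR_n = 0.90 × 350 × 402 = 126.6 kN.
Governing: min(114.5, 182.3, 126.6) = 114.5 kN → weld metal.

114.5 kN (weld metal governs)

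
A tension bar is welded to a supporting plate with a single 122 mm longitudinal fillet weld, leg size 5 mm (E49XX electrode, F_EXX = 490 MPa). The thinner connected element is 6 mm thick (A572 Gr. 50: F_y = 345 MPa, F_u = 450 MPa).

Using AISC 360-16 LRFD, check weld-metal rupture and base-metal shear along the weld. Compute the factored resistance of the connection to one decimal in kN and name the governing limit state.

95.1 kN (weld metal governs)

Weld metal: throat = 0.707×5 = 3.535 mm, L = 122 mm. φR_n = 0.75 × 0.6 × 490 × 3.535 × 122 = 95.1 kN.
Base metal shear (6 mm plate): yield φR_n = 1.0×0.6×345×6×122 = 151.5 kN; rupture φR_n = 0.75×0.6×450×6×122 = 148.2 kN; take 148.2 kN (rupture).
Governing: min(95.1, 148.2) = 95.1 kN → weld metal.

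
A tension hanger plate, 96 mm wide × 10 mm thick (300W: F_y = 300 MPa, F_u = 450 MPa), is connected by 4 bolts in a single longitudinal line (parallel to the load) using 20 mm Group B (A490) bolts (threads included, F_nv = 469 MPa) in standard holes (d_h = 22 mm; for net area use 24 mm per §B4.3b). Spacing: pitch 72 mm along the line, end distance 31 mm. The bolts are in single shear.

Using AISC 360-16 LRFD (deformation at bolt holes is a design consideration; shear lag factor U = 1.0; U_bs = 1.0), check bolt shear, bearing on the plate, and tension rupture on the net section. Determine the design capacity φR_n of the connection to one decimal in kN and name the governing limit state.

Bolt shear: A_b = π(20)²/4 = 314.16 mm². φR_n = 0.75 × 469 × 314.16 × 4 × 1 = 442.0 kN.
Bearing (10 mm plate, F_u = 450 MPa): end bolts L_c = 31 − 22/2 = 20, R_n = min(1.2×20×10×450, 2.4×20×10×450) = 108 kN/bolt; interior L_c = 72 − 22 = 50, R_n = 216 kN/bolt. φR_n = 0.75 × (1×108 + 3×216) = 567.0 kN.
Tension rupture (net): A_n = (96 − 1×24)×10 = 720 mm² (U = 1.0, A_e = A_n). φR_n = 0.75 × 450 × 720 = 243.0 kN.
Governing: min(442.0, 567.0, 243.0) = 243.0 kN → net-section rupture.

243.0 kN (net-section rupture governs)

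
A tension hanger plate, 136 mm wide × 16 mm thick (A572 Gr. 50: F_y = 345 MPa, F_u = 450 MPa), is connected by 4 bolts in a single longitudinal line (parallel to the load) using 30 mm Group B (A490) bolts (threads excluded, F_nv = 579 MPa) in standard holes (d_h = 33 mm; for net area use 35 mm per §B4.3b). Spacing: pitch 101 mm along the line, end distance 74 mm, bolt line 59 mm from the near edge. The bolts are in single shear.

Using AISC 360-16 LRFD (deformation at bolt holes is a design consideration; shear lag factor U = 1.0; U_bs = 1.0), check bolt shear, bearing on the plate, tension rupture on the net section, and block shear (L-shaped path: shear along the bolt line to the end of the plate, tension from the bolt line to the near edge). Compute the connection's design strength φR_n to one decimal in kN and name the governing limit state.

545.4 kN (net-section rupture governs)

Bolt shear: A_b = π(30)²/4 = 706.86 mm². φR_n = 0.75 × 579 × 706.86 × 4 × 1 = 1227.8 kN.
Bearing (16 mm plate, F_u = 450 MPa): end bolts L_c = 74 − 33/2 = 57.5, R_n = min(1.2×57.5×16×450, 2.4×30×16×450) = 496.8 kN/bolt; interior L_c = 101 − 33 = 68, R_n = 518.4 kN/bolt. φR_n = 0.75 × (1×496.8 + 3×518.4) = 1539.0 kN.
Tension rupture (net): A_n = (136 − 1×35)×16 = 1616 mm² (U = 1.0, A_e = A_n). φR_n = 0.75 × 450 × 1616 = 545.4 kN.
Block shear: shear path 1×[74+3×101] = 1×377 mm, A_gv = 6032, A_nv = 1×(377 − 3.5×35)×16 = 4072 mm²; tension to near edge: (59 − 0.5×35)×16 = 664 mm². R_n = min(0.6×450×4072, 0.6×345×6032) + 1.0×450×664 = min(1099.4, 1248.6) + 298.8 = 1398.2 kN. φR_n = 0.75 × 1398.2 = 1048.7 kN.
Governing: min(1227.8, 1539.0, 545.4, 1048.7) = 545.4 kN → net-section rupture.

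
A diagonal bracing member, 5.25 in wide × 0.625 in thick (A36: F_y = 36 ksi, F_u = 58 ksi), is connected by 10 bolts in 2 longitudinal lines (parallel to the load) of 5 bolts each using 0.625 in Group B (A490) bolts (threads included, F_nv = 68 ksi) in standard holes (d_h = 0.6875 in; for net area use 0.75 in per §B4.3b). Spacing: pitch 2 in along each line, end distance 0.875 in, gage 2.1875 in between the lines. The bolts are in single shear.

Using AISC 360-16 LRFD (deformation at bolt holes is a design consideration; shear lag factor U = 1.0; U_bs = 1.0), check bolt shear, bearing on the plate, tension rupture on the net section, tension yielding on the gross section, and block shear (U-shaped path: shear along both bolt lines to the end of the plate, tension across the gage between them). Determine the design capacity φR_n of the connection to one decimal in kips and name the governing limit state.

102.0 kips (net-section rupture governs)

Bolt shear: A_b = π(0.625)²/4 = 0.3068 in². φR_n = 0.75 × 68 × 0.3068 × 10 × 1 = 156.5 kips.
Bearing (0.625 in plate, F_u = 58 ksi): end bolts L_c = 0.875 − 0.6875/2 = 0.53125, R_n = min(1.2×0.53125×0.625×58, 2.4×0.625×0.625×58) = 23.109 kips/bolt; interior L_c = 2 − 0.6875 = 1.3125, R_n = 54.375 kips/bolt. φR_n = 0.75 × (2×23.109 + 8×54.375) = 360.9 kips.
Tension rupture (net): A_n = (5.25 − 2×0.75)×0.625 = 2.3438 in² (U = 1.0, A_e = A_n). φR_n = 0.75 × 58 × 2.3438 = 102.0 kips.
Tension yield (gross): A_g = 5.25×0.625 = 3.2813 in². φR_n = 0.90 × 36 × 3.2813 = 106.3 kips.
Block shear: shear path 2×[0.875+4×2] = 2×8.875 in, A_gv = 11.094, A_nv = 2×(8.875 − 4.5×0.75)×0.625 = 6.875 in²; tension across gage: (2.1875 − 1×0.75)×0.625 = 0.89844 in². R_n = min(0.6×58×6.875, 0.6×36×11.094) + 1.0×58×0.89844 = min(239.25, 239.63) + 52.11 = 291.36 kips. φR_n = 0.75 × 291.36 = 218.5 kips.
Governing: min(156.5, 360.9, 102.0, 106.3, 218.5) = 102.0 kips → net-section rupture.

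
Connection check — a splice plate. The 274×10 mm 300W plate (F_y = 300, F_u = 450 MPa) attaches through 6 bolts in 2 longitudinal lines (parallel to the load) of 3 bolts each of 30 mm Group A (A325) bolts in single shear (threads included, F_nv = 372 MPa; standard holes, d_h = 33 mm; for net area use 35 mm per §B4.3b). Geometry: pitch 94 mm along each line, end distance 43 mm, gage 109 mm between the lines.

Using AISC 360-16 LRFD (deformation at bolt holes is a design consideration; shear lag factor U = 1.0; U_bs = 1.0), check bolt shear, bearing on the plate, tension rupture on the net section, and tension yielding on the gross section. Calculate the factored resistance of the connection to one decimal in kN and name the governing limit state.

688.5 kN (net-section rupture governs)

Bolt shear: A_b = π(30)²/4 = 706.86 mm². φR_n = 0.75 × 372 × 706.86 × 6 × 1 = 1183.3 kN.
Bearing (10 mm plate, F_u = 450 MPa): end bolts L_c = 43 − 33/2 = 26.5, R_n = min(1.2×26.5×10×450, 2.4×30×10×450) = 143.1 kN/bolt; interior L_c = 94 − 33 = 61, R_n = 324 kN/bolt. φR_n = 0.75 × (2×143.1 + 4×324) = 1186.7 kN.
Tension rupture (net): A_n = (274 − 2×35)×10 = 2040 mm² (U = 1.0, A_e = A_n). φR_n = 0.75 × 450 × 2040 = 688.5 kN.
Tension yield (gross): A_g = 274×10 = 2740 mm². φR_n = 0.90 × 300 × 2740 = 739.8 kN.
Governing: min(1183.3, 1186.7, 688.5, 739.8) = 688.5 kN → net-section rupture.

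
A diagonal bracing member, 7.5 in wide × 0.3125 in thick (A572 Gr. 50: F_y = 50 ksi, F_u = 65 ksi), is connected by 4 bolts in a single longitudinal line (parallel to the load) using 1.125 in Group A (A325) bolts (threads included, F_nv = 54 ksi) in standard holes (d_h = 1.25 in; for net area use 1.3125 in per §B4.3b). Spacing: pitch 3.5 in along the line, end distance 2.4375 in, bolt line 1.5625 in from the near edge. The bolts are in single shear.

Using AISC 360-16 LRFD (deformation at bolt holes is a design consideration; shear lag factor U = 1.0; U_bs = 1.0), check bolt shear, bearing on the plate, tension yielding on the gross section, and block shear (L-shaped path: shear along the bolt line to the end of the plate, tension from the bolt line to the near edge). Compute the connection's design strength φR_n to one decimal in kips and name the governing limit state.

Bolt shear: A_b = π(1.125)²/4 = 0.99402 in². φR_n = 0.75 × 54 × 0.99402 × 4 × 1 = 161.0 kips.
Bearing (0.3125 in plate, F_u = 65 ksi): end bolts L_c = 2.4375 − 1.25/2 = 1.8125, R_n = min(1.2×1.8125×0.3125×65, 2.4×1.125×0.3125×65) = 44.18 kips/bolt; interior L_c = 3.5 − 1.25 = 2.25, R_n = 54.844 kips/bolt. φR_n = 0.75 × (1×44.18 + 3×54.844) = 156.5 kips.
Tension yield (gross): A_g = 7.5×0.3125 = 2.3438 in². φR_n = 0.90 × 50 × 2.3438 = 105.5 kips.
Block shear: shear path 1×[2.4375+3×3.5] = 1×12.9375 in, A_gv = 4.043, A_nv = 1×(12.9375 − 3.5×1.3125)×0.3125 = 2.6074 in²; tension to near edge: (1.5625 − 0.5×1.3125)×0.3125 = 0.2832 in². R_n = min(0.6×65×2.6074, 0.6×50×4.043) + 1.0×65×0.2832 = min(101.69, 121.29) + 18.408 = 120.1 kips. φR_n = 0.75 × 120.1 = 90.1 kips.
Governing: min(161.0, 156.5, 105.5, 90.1) = 90.1 kips → block shear.

90.1 kips (block shear governs)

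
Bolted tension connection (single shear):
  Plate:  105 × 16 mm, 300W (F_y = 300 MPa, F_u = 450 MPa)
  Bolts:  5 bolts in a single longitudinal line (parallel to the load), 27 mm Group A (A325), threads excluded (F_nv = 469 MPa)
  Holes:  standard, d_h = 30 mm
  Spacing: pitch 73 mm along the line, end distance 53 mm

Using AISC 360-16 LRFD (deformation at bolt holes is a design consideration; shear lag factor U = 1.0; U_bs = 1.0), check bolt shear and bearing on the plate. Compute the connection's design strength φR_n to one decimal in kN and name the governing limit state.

Bolt shear: A_b = π(27)²/4 = 572.56 mm². φR_n = 0.75 × 469 × 572.56 × 5 × 1 = 1007.0 kN.
Bearing (16 mm plate, F_u = 450 MPa): end bolts L_c = 53 − 30/2 = 38, R_n = min(1.2×38×16×450, 2.4×27×16×450) = 328.32 kN/bolt; interior L_c = 73 − 30 = 43, R_n = 371.52 kN/bolt. φR_n = 0.75 × (1×328.32 + 4×371.52) = 1360.8 kN.
Governing: min(1007.0, 1360.8) = 1007.0 kN → bolt shear.

1007.0 kN (bolt shear governs)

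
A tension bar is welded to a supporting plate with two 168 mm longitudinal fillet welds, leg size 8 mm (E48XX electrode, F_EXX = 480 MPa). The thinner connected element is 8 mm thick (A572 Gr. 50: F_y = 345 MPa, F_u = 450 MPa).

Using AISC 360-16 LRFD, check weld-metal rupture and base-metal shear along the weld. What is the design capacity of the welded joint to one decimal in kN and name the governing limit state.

Weld metal: throat = 0.707×8 = 5.656 mm, L = 2×168 = 336 mm. φR_n = 0.75 × 0.6 × 480 × 5.656 × 336 = 410.5 kN.
Base metal shear (8 mm plate): yield φR_n = 1.0×0.6×345×8×336 = 556.4 kN; rupture φR_n = 0.75×0.6×450×8×336 = 544.3 kN; take 544.3 kN (rupture).
Governing: min(410.5, 544.3) = 410.5 kN → weld metal.

410.5 kN (weld metal governs)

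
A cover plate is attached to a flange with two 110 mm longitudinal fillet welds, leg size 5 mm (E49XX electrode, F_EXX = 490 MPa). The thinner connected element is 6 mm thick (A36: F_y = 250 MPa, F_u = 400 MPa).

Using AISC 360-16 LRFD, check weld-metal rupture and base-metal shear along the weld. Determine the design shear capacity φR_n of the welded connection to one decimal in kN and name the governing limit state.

171.5 kN (weld metal governs)

Weld metal: throat = 0.707×5 = 3.535 mm, L = 2×110 = 220 mm. φR_n = 0.75 × 0.6 × 490 × 3.535 × 220 = 171.5 kN.
Base metal shear (6 mm plate): yield φR_n = 1.0×0.6×250×6×220 = 198.0 kN; rupture φR_n = 0.75×0.6×400×6×220 = 237.6 kN; take 198.0 kN (yield).
Governing: min(171.5, 198.0) = 171.5 kN → weld metal.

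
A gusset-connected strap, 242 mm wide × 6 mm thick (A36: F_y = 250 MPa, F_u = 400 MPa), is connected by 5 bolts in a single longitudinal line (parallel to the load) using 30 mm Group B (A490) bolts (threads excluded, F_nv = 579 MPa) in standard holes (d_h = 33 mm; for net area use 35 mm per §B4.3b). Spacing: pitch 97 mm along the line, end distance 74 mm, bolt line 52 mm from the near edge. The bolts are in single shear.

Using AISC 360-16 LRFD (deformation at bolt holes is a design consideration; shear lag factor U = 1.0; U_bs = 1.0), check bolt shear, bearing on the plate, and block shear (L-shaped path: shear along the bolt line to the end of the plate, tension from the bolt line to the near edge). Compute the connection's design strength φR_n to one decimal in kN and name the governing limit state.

374.0 kN (block shear governs)

Bolt shear: A_b = π(30)²/4 = 706.86 mm². φR_n = 0.75 × 579 × 706.86 × 5 × 1 = 1534.8 kN.
Bearing (6 mm plate, F_u = 400 MPa): end bolts L_c = 74 − 33/2 = 57.5, R_n = min(1.2×57.5×6×400, 2.4×30×6×400) = 165.6 kN/bolt; interior L_c = 97 − 33 = 64, R_n = 172.8 kN/bolt. φR_n = 0.75 × (1×165.6 + 4×172.8) = 642.6 kN.
Block shear: shear path 1×[74+4×97] = 1×462 mm, A_gv = 2772, A_nv = 1×(462 − 4.5×35)×6 = 1827 mm²; tension to near edge: (52 − 0.5×35)×6 = 207 mm². R_n = min(0.6×400×1827, 0.6×250×2772) + 1.0×400×207 = min(438.48, 415.8) + 82.8 = 498.6 kN. φR_n = 0.75 × 498.6 = 374.0 kN.
Governing: min(1534.8, 642.6, 374.0) = 374.0 kN → block shear.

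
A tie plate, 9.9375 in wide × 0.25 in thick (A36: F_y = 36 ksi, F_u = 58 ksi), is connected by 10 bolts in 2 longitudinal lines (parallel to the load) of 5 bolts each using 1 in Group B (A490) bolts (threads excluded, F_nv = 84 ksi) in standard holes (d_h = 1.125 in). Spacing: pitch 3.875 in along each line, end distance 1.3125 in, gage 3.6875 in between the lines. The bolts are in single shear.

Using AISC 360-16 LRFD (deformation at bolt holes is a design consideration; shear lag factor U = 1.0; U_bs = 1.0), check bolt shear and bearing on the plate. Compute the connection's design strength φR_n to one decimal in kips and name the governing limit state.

Bolt shear: A_b = π(1)²/4 = 0.7854 in². φR_n = 0.75 × 84 × 0.7854 × 10 × 1 = 494.8 kips.
Bearing (0.25 in plate, F_u = 58 ksi): end bolts L_c = 1.3125 − 1.125/2 = 0.75, R_n = min(1.2×0.75×0.25×58, 2.4×1×0.25×58) = 13.05 kips/bolt; interior L_c = 3.875 − 1.125 = 2.75, R_n = 34.8 kips/bolt. φR_n = 0.75 × (2×13.05 + 8×34.8) = 228.4 kips.
Governing: min(494.8, 228.4) = 228.4 kips → bearing.

228.4 kips (bearing governs)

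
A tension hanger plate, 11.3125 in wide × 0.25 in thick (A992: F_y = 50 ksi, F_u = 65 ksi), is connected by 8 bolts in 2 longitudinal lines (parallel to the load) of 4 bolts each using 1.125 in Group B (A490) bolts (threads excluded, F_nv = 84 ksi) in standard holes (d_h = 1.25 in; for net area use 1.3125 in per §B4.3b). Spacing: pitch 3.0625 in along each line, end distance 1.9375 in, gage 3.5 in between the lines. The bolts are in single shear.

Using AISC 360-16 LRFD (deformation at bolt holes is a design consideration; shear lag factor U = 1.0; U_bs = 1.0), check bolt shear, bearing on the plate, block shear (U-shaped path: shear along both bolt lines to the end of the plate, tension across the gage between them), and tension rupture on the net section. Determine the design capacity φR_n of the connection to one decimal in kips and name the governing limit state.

105.9 kips (net-section rupture governs)

Bolt shear: A_b = π(1.125)²/4 = 0.99402 in². φR_n = 0.75 × 84 × 0.99402 × 8 × 1 = 501.0 kips.
Bearing (0.25 in plate, F_u = 65 ksi): end bolts L_c = 1.9375 − 1.25/2 = 1.3125, R_n = min(1.2×1.3125×0.25×65, 2.4×1.125×0.25×65) = 25.594 kips/bolt; interior L_c = 3.0625 − 1.25 = 1.8125, R_n = 35.344 kips/bolt. φR_n = 0.75 × (2×25.594 + 6×35.344) = 197.4 kips.
Block shear: shear path 2×[1.9375+3×3.0625] = 2×11.125 in, A_gv = 5.5625, A_nv = 2×(11.125 − 3.5×1.3125)×0.25 = 3.2656 in²; tension across gage: (3.5 − 1×1.3125)×0.25 = 0.54688 in². R_n = min(0.6×65×3.2656, 0.6×50×5.5625) + 1.0×65×0.54688 = min(127.36, 166.88) + 35.547 = 162.91 kips. φR_n = 0.75 × 162.91 = 122.2 kips.
Tension rupture (net): A_n = (11.3125 − 2×1.3125)×0.25 = 2.1719 in² (U = 1.0, A_e = A_n). φR_n = 0.75 × 65 × 2.1719 = 105.9 kips.
Governing: min(501.0, 197.4, 122.2, 105.9) = 105.9 kips → net-section rupture.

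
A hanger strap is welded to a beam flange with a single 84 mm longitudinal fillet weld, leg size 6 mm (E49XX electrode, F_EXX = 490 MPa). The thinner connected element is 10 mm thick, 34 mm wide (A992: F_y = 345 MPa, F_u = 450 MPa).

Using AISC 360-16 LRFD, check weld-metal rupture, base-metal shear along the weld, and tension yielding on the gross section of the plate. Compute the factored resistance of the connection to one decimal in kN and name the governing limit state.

78.6 kN (weld metal governs)

Weld metal: throat = 0.707×6 = 4.242 mm, L = 84 mm. φR_n = 0.75 × 0.6 × 490 × 4.242 × 84 = 78.6 kN.
Base metal shear (10 mm plate): yield φR_n = 1.0×0.6×345×10×84 = 173.9 kN; rupture φR_n = 0.75×0.6×450×10×84 = 170.1 kN; take 170.1 kN (rupture).
Tension yield (gross): A_g = 34×10 = 340 mm². φR_n = 0.90 × 345 × 340 = 105.6 kN.
Governing: min(78.6, 170.1, 105.6) = 78.6 kN → weld metal.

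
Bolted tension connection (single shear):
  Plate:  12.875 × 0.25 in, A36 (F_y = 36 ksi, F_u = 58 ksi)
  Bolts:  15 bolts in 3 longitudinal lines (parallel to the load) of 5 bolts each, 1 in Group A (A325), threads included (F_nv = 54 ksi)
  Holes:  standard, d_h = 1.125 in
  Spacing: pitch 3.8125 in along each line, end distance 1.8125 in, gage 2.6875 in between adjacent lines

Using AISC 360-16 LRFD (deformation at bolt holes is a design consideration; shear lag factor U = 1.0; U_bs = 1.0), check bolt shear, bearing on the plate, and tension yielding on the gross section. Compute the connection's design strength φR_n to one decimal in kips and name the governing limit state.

Bolt shear: A_b = π(1)²/4 = 0.7854 in². φR_n = 0.75 × 54 × 0.7854 × 15 × 1 = 477.1 kips.
Bearing (0.25 in plate, F_u = 58 ksi): end bolts L_c = 1.8125 − 1.125/2 = 1.25, R_n = min(1.2×1.25×0.25×58, 2.4×1×0.25×58) = 21.75 kips/bolt; interior L_c = 3.8125 − 1.125 = 2.6875, R_n = 34.8 kips/bolt. φR_n = 0.75 × (3×21.75 + 12×34.8) = 362.1 kips.
Tension yield (gross): A_g = 12.875×0.25 = 3.2188 in². φR_n = 0.90 × 36 × 3.2188 = 104.3 kips.
Governing: min(477.1, 362.1, 104.3) = 104.3 kips → gross-section yield.

104.3 kips (gross-section yield governs)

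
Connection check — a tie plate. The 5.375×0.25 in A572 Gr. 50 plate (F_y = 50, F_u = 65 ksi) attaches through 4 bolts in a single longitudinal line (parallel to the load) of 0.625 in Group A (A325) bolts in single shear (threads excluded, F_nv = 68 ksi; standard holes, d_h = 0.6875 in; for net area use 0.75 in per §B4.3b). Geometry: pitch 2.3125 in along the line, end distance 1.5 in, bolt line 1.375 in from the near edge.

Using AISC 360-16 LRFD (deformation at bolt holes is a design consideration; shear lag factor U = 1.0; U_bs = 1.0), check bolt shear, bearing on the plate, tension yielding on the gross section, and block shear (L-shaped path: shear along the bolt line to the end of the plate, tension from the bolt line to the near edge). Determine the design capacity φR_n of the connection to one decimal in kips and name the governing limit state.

54.7 kips (block shear governs)

Bolt shear: A_b = π(0.625)²/4 = 0.3068 in². φR_n = 0.75 × 68 × 0.3068 × 4 × 1 = 62.6 kips.
Bearing (0.25 in plate, F_u = 65 ksi): end bolts L_c = 1.5 − 0.6875/2 = 1.15625, R_n = min(1.2×1.15625×0.25×65, 2.4×0.625×0.25×65) = 22.547 kips/bolt; interior L_c = 2.3125 − 0.6875 = 1.625, R_n = 24.375 kips/bolt. φR_n = 0.75 × (1×22.547 + 3×24.375) = 71.8 kips.
Tension yield (gross): A_g = 5.375×0.25 = 1.3438 in². φR_n = 0.90 × 50 × 1.3438 = 60.5 kips.
Block shear: shear path 1×[1.5+3×2.3125] = 1×8.4375 in, A_gv = 2.1094, A_nv = 1×(8.4375 − 3.5×0.75)×0.25 = 1.4531 in²; tension to near edge: (1.375 − 0.5×0.75)×0.25 = 0.25 in². R_n = min(0.6×65×1.4531, 0.6×50×2.1094) + 1.0×65×0.25 = min(56.671, 63.282) + 16.25 = 72.921 kips. φR_n = 0.75 × 72.921 = 54.7 kips.
Governing: min(62.6, 71.8, 60.5, 54.7) = 54.7 kips → block shear.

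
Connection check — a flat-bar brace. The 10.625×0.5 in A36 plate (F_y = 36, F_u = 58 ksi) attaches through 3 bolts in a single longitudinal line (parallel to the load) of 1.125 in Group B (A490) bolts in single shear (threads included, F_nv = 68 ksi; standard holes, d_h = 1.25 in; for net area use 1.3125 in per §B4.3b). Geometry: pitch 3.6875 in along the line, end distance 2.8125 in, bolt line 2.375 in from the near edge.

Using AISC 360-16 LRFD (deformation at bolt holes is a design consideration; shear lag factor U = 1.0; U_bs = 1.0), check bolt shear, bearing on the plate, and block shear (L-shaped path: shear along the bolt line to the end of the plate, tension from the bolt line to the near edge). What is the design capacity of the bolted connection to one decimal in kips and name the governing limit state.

Bolt shear: A_b = π(1.125)²/4 = 0.99402 in². φR_n = 0.75 × 68 × 0.99402 × 3 × 1 = 152.1 kips.
Bearing (0.5 in plate, F_u = 58 ksi): end bolts L_c = 2.8125 − 1.25/2 = 2.1875, R_n = min(1.2×2.1875×0.5×58, 2.4×1.125×0.5×58) = 76.125 kips/bolt; interior L_c = 3.6875 − 1.25 = 2.4375, R_n = 78.3 kips/bolt. φR_n = 0.75 × (1×76.125 + 2×78.3) = 174.5 kips.
Block shear: shear path 1×[2.8125+2×3.6875] = 1×10.1875 in, A_gv = 5.0938, A_nv = 1×(10.1875 − 2.5×1.3125)×0.5 = 3.4531 in²; tension to near edge: (2.375 − 0.5×1.3125)×0.5 = 0.85938 in². R_n = min(0.6×58×3.4531, 0.6×36×5.0938) + 1.0×58×0.85938 = min(120.17, 110.03) + 49.844 = 159.87 kips. φR_n = 0.75 × 159.87 = 119.9 kips.
Governing: min(152.1, 174.5, 119.9) = 119.9 kips → block shear.

119.9 kips (block shear governs)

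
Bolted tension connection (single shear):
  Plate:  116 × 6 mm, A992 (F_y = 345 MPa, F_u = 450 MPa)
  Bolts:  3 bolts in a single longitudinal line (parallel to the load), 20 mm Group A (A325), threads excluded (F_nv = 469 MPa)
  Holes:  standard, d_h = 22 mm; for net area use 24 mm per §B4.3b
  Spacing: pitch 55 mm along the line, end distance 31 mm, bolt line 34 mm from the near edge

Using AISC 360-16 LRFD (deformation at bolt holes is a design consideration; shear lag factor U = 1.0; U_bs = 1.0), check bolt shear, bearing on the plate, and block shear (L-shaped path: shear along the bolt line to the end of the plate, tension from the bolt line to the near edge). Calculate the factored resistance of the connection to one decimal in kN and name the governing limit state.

143.0 kN (block shear governs)

Bolt shear: A_b = π(20)²/4 = 314.16 mm². φR_n = 0.75 × 469 × 314.16 × 3 × 1 = 331.5 kN.
Bearing (6 mm plate, F_u = 450 MPa): end bolts L_c = 31 − 22/2 = 20, R_n = min(1.2×20×6×450, 2.4×20×6×450) = 64.8 kN/bolt; interior L_c = 55 − 22 = 33, R_n = 106.92 kN/bolt. φR_n = 0.75 × (1×64.8 + 2×106.92) = 209.0 kN.
Block shear: shear path 1×[31+2×55] = 1×141 mm, A_gv = 846, A_nv = 1×(141 − 2.5×24)×6 = 486 mm²; tension to near edge: (34 − 0.5×24)×6 = 132 mm². R_n = min(0.6×450×486, 0.6×345×846) + 1.0×450×132 = min(131.22, 175.12) + 59.4 = 190.62 kN. φR_n = 0.75 × 190.62 = 143.0 kN.
Governing: min(331.5, 209.0, 143.0) = 143.0 kN → block shear.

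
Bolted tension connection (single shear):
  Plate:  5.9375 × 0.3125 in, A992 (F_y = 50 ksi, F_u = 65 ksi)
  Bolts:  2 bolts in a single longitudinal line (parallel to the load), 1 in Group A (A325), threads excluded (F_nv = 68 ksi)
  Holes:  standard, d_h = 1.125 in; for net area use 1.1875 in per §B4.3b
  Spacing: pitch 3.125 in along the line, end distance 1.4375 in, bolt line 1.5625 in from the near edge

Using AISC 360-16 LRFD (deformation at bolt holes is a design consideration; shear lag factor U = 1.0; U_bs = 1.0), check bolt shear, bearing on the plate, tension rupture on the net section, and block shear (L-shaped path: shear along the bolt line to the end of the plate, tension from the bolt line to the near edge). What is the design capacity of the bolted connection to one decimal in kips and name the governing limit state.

Bolt shear: A_b = π(1)²/4 = 0.7854 in². φR_n = 0.75 × 68 × 0.7854 × 2 × 1 = 80.1 kips.
Bearing (0.3125 in plate, F_u = 65 ksi): end bolts L_c = 1.4375 − 1.125/2 = 0.875, R_n = min(1.2×0.875×0.3125×65, 2.4×1×0.3125×65) = 21.328 kips/bolt; interior L_c = 3.125 − 1.125 = 2, R_n = 48.75 kips/bolt. φR_n = 0.75 × (1×21.328 + 1×48.75) = 52.6 kips.
Tension rupture (net): A_n = (5.9375 − 1×1.1875)×0.3125 = 1.4844 in² (U = 1.0, A_e = A_n). φR_n = 0.75 × 65 × 1.4844 = 72.4 kips.
Block shear: shear path 1×[1.4375+1×3.125] = 1×4.5625 in, A_gv = 1.4258, A_nv = 1×(4.5625 − 1.5×1.1875)×0.3125 = 0.86914 in²; tension to near edge: (1.5625 − 0.5×1.1875)×0.3125 = 0.30273 in². R_n = min(0.6×65×0.86914, 0.6×50×1.4258) + 1.0×65×0.30273 = min(33.896, 42.774) + 19.677 = 53.573 kips. φR_n = 0.75 × 53.573 = 40.2 kips.
Governing: min(80.1, 52.6, 72.4, 40.2) = 40.2 kips → block shear.

40.2 kips (block shear governs)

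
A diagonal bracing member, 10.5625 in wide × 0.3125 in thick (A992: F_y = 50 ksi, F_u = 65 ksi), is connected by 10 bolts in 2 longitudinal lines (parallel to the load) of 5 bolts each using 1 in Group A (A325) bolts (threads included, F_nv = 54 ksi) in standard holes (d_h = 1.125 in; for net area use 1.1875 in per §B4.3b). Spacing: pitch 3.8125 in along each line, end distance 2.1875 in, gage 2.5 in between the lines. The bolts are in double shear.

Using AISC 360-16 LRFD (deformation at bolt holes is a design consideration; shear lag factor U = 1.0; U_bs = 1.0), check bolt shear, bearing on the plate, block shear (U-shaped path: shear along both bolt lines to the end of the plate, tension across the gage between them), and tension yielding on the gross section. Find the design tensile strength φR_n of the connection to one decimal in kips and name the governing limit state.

Bolt shear: A_b = π(1)²/4 = 0.7854 in². φR_n = 0.75 × 54 × 0.7854 × 10 × 2 = 636.2 kips.
Bearing (0.3125 in plate, F_u = 65 ksi): end bolts L_c = 2.1875 − 1.125/2 = 1.625, R_n = min(1.2×1.625×0.3125×65, 2.4×1×0.3125×65) = 39.609 kips/bolt; interior L_c = 3.8125 − 1.125 = 2.6875, R_n = 48.75 kips/bolt. φR_n = 0.75 × (2×39.609 + 8×48.75) = 351.9 kips.
Block shear: shear path 2×[2.1875+4×3.8125] = 2×17.4375 in, A_gv = 10.898, A_nv = 2×(17.4375 − 4.5×1.1875)×0.3125 = 7.5586 in²; tension across gage: (2.5 − 1×1.1875)×0.3125 = 0.41016 in². R_n = min(0.6×65×7.5586, 0.6×50×10.898) + 1.0×65×0.41016 = min(294.79, 326.94) + 26.66 = 321.45 kips. φR_n = 0.75 × 321.45 = 241.1 kips.
Tension yield (gross): A_g = 10.5625×0.3125 = 3.3008 in². φR_n = 0.90 × 50 × 3.3008 = 148.5 kips.
Governing: min(636.2, 351.9, 241.1, 148.5) = 148.5 kips → gross-section yield.

148.5 kips (gross-section yield governs)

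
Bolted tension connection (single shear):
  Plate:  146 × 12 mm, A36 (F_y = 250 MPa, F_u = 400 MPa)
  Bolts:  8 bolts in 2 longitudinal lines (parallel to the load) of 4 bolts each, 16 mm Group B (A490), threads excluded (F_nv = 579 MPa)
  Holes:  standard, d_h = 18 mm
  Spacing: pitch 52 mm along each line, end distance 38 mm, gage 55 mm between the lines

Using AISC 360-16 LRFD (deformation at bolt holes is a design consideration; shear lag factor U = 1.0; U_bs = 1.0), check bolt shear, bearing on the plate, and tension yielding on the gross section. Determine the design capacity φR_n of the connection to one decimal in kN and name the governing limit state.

394.2 kN (gross-section yield governs)

Bolt shear: A_b = π(16)²/4 = 201.06 mm². φR_n = 0.75 × 579 × 201.06 × 8 × 1 = 698.5 kN.
Bearing (12 mm plate, F_u = 400 MPa): end bolts L_c = 38 − 18/2 = 29, R_n = min(1.2×29×12×400, 2.4×16×12×400) = 167.04 kN/bolt; interior L_c = 52 − 18 = 34, R_n = 184.32 kN/bolt. φR_n = 0.75 × (2×167.04 + 6×184.32) = 1080.0 kN.
Tension yield (gross): A_g = 146×12 = 1752 mm². φR_n = 0.90 × 250 × 1752 = 394.2 kN.
Governing: min(698.5, 1080.0, 394.2) = 394.2 kN → gross-section yield.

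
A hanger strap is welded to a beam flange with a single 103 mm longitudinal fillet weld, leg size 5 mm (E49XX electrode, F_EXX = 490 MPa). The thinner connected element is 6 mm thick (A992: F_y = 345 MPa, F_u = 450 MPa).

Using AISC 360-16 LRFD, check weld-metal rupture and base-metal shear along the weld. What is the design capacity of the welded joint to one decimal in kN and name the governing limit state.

80.3 kN (weld metal governs)

Weld metal: throat = 0.707×5 = 3.535 mm, L = 103 mm. φR_n = 0.75 × 0.6 × 490 × 3.535 × 103 = 80.3 kN.
Base metal shear (6 mm plate): yield φR_n = 1.0×0.6×345×6×103 = 127.9 kN; rupture φR_n = 0.75×0.6×450×6×103 = 125.1 kN; take 125.1 kN (rupture).
Governing: min(80.3, 125.1) = 80.3 kN → weld metal.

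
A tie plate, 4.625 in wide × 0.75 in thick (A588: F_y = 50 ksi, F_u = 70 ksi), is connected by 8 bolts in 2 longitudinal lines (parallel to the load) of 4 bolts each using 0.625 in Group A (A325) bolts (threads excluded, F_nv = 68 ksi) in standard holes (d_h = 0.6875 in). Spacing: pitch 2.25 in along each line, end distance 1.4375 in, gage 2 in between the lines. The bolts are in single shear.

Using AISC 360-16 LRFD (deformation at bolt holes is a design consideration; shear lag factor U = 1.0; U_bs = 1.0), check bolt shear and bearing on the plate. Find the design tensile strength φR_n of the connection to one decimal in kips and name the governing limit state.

125.2 kips (bolt shear governs)

Bolt shear: A_b = π(0.625)²/4 = 0.3068 in². φR_n = 0.75 × 68 × 0.3068 × 8 × 1 = 125.2 kips.
Bearing (0.75 in plate, F_u = 70 ksi): end bolts L_c = 1.4375 − 0.6875/2 = 1.09375, R_n = min(1.2×1.09375×0.75×70, 2.4×0.625×0.75×70) = 68.906 kips/bolt; interior L_c = 2.25 − 0.6875 = 1.5625, R_n = 78.75 kips/bolt. φR_n = 0.75 × (2×68.906 + 6×78.75) = 457.7 kips.
Governing: min(125.2, 457.7) = 125.2 kips → bolt shear.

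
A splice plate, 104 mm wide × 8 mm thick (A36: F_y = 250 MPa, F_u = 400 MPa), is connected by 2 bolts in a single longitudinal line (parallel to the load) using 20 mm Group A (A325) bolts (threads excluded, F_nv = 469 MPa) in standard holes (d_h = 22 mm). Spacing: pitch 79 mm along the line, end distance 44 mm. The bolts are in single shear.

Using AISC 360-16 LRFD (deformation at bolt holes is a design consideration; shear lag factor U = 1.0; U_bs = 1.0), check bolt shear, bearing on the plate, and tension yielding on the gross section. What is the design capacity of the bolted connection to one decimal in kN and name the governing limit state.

187.2 kN (gross-section yield governs)

Bolt shear: A_b = π(20)²/4 = 314.16 mm². φR_n = 0.75 × 469 × 314.16 × 2 × 1 = 221.0 kN.
Bearing (8 mm plate, F_u = 400 MPa): end bolts L_c = 44 − 22/2 = 33, R_n = min(1.2×33×8×400, 2.4×20×8×400) = 126.72 kN/bolt; interior L_c = 79 − 22 = 57, R_n = 153.6 kN/bolt. φR_n = 0.75 × (1×126.72 + 1×153.6) = 210.2 kN.
Tension yield (gross): A_g = 104×8 = 832 mm². φR_n = 0.90 × 250 × 832 = 187.2 kN.
Governing: min(221.0, 210.2, 187.2) = 187.2 kN → gross-section yield.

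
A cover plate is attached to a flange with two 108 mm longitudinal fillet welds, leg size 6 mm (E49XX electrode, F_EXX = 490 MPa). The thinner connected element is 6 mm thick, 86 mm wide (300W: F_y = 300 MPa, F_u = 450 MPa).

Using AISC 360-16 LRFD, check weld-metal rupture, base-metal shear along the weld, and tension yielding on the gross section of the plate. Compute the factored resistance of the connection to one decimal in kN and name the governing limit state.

Weld metal: throat = 0.707×6 = 4.242 mm, L = 2×108 = 216 mm. φR_n = 0.75 × 0.6 × 490 × 4.242 × 216 = 202.0 kN.
Base metal shear (6 mm plate): yield φR_n = 1.0×0.6×300×6×216 = 233.3 kN; rupture φR_n = 0.75×0.6×450×6×216 = 262.4 kN; take 233.3 kN (yield).
Tension yield (gross): A_g = 86×6 = 516 mm². φR_n = 0.90 × 300 × 516 = 139.3 kN.
Governing: min(202.0, 233.3, 139.3) = 139.3 kN → gross-section yield.

139.3 kN (gross-section yield governs)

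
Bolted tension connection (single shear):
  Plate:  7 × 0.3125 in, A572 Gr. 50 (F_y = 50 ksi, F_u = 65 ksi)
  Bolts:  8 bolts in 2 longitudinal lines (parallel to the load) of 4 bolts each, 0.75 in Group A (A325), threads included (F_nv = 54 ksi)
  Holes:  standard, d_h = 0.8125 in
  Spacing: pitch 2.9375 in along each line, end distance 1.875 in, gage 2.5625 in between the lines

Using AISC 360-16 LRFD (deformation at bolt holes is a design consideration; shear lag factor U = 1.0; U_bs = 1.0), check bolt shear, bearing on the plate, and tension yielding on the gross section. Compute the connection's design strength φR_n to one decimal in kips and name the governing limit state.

98.4 kips (gross-section yield governs)

Bolt shear: A_b = π(0.75)²/4 = 0.44179 in². φR_n = 0.75 × 54 × 0.44179 × 8 × 1 = 143.1 kips.
Bearing (0.3125 in plate, F_u = 65 ksi): end bolts L_c = 1.875 − 0.8125/2 = 1.46875, R_n = min(1.2×1.46875×0.3125×65, 2.4×0.75×0.3125×65) = 35.801 kips/bolt; interior L_c = 2.9375 − 0.8125 = 2.125, R_n = 36.563 kips/bolt. φR_n = 0.75 × (2×35.801 + 6×36.563) = 218.2 kips.
Tension yield (gross): A_g = 7×0.3125 = 2.1875 in². φR_n = 0.90 × 50 × 2.1875 = 98.4 kips.
Governing: min(143.1, 218.2, 98.4) = 98.4 kips → gross-section yield.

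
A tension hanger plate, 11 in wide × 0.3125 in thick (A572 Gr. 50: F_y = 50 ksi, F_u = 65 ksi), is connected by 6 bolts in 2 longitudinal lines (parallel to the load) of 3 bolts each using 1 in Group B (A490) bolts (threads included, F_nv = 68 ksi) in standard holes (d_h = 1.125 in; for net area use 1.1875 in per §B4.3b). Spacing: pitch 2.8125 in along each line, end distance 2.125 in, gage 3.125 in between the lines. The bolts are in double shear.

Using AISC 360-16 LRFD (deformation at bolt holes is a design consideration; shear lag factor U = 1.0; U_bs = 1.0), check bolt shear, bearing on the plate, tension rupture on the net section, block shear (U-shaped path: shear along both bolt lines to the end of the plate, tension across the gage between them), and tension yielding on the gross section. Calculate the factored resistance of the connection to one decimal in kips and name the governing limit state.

Bolt shear: A_b = π(1)²/4 = 0.7854 in². φR_n = 0.75 × 68 × 0.7854 × 6 × 2 = 480.7 kips.
Bearing (0.3125 in plate, F_u = 65 ksi): end bolts L_c = 2.125 − 1.125/2 = 1.5625, R_n = min(1.2×1.5625×0.3125×65, 2.4×1×0.3125×65) = 38.086 kips/bolt; interior L_c = 2.8125 − 1.125 = 1.6875, R_n = 41.133 kips/bolt. φR_n = 0.75 × (2×38.086 + 4×41.133) = 180.5 kips.
Tension rupture (net): A_n = (11 − 2×1.1875)×0.3125 = 2.6953 in² (U = 1.0, A_e = A_n). φR_n = 0.75 × 65 × 2.6953 = 131.4 kips.
Block shear: shear path 2×[2.125+2×2.8125] = 2×7.75 in, A_gv = 4.8438, A_nv = 2×(7.75 − 2.5×1.1875)×0.3125 = 2.9883 in²; tension across gage: (3.125 − 1×1.1875)×0.3125 = 0.60547 in². R_n = min(0.6×65×2.9883, 0.6×50×4.8438) + 1.0×65×0.60547 = min(116.54, 145.31) + 39.356 = 155.9 kips. φR_n = 0.75 × 155.9 = 116.9 kips.
Tension yield (gross): A_g = 11×0.3125 = 3.4375 in². φR_n = 0.90 × 50 × 3.4375 = 154.7 kips.
Governing: min(480.7, 180.5, 131.4, 116.9, 154.7) = 116.9 kips → block shear.

116.9 kips (block shear governs)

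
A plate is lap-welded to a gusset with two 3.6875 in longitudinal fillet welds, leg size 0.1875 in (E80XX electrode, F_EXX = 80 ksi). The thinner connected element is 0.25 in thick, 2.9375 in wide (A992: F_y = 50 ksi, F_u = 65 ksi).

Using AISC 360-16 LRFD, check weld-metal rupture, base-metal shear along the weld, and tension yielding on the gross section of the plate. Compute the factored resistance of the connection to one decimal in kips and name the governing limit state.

33.0 kips (gross-section yield governs)

Weld metal: throat = 0.707×0.1875 = 0.13256 in, L = 2×3.6875 = 7.375 in. φR_n = 0.75 × 0.6 × 80 × 0.13256 × 7.375 = 35.2 kips.
Base metal shear (0.25 in plate): yield φR_n = 1.0×0.6×50×0.25×7.375 = 55.3 kips; rupture φR_n = 0.75×0.6×65×0.25×7.375 = 53.9 kips; take 53.9 kips (rupture).
Tension yield (gross): A_g = 2.9375×0.25 = 0.73438 in². φR_n = 0.90 × 50 × 0.73438 = 33.0 kips.
Governing: min(35.2, 53.9, 33.0) = 33.0 kips → gross-section yield.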